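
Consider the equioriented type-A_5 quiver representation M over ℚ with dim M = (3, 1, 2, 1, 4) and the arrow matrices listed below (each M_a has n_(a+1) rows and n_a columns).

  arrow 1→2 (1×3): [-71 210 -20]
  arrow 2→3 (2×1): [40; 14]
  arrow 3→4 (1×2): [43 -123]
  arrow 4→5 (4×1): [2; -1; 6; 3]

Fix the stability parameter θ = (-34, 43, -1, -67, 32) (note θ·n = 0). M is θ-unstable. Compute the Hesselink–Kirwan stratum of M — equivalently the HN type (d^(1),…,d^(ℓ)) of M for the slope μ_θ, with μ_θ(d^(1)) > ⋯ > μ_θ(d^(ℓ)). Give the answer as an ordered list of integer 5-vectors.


Via rank(M_{q-1}∘⋯∘M_p): M ≅ I[1,1]^2, I[1,5], I[3,3], I[5,5]^3.
μ_θ-semistable layers: μ^(1)=32; μ^(2)=-1; μ^(3)=-25/3; μ^(4)=-34

((0, 0, 0, 0, 4); (0, 0, 1, 0, 0); (0, 1, 1, 1, 0); (3, 0, 0, 0, 0))


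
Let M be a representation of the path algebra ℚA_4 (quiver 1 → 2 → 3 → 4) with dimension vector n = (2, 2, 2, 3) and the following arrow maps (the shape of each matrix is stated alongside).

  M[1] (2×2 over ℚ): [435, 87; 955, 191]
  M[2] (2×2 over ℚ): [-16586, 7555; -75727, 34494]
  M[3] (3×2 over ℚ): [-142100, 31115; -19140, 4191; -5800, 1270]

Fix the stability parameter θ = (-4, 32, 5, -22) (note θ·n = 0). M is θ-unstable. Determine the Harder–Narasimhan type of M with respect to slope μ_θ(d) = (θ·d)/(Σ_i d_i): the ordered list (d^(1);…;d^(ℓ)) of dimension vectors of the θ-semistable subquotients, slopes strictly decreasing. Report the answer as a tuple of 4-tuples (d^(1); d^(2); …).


Barcode: M ≅ I[1,1], I[1,4], I[2,3], I[4,4]^2. HN layers by μ_θ (4 steps, strictly decreasing):
  μ^(1)=37/2; μ^(2)=5; μ^(3)=-4; μ^(4)=-22

((0, 1, 1, 0); (0, 1, 1, 1); (2, 0, 0, 0); (0, 0, 0, 2))


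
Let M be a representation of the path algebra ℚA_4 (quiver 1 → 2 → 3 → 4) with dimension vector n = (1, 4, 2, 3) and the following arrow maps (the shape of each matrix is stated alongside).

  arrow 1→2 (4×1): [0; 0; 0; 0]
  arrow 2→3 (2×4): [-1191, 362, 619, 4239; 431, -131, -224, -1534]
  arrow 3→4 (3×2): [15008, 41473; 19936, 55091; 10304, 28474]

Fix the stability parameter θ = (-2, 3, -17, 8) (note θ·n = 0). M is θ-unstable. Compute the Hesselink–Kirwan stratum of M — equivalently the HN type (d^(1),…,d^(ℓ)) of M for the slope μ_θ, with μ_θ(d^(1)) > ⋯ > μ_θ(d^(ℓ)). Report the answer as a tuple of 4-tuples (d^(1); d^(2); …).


Interval decomposition of M: I[1,1], I[2,2]^2, I[2,3], I[2,4], I[4,4]^2.
HN type (ℓ=4): μ^(1)=8; μ^(2)=3; μ^(3)=-2; μ^(4)=-7

((0, 0, 0, 3); (0, 2, 0, 0); (1, 0, 0, 0); (0, 2, 2, 0))


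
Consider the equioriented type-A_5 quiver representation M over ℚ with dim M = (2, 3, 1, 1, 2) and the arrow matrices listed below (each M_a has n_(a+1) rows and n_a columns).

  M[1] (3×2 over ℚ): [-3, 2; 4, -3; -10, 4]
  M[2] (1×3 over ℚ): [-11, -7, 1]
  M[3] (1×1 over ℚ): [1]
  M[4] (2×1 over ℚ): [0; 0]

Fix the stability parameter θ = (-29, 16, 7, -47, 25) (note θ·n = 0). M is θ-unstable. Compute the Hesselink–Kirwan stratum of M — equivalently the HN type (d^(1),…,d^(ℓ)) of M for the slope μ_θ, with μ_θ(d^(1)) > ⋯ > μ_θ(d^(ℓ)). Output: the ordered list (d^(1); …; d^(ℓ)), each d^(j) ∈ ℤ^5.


Via rank(M_{q-1}∘⋯∘M_p): M ≅ I[1,2], I[1,4], I[2,2], I[5,5]^2.
μ_θ-semistable layers: μ^(1)=25; μ^(2)=16; μ^(3)=-8; μ^(4)=-29

((0, 0, 0, 0, 2); (0, 2, 0, 0, 0); (0, 1, 1, 1, 0); (2, 0, 0, 0, 0))


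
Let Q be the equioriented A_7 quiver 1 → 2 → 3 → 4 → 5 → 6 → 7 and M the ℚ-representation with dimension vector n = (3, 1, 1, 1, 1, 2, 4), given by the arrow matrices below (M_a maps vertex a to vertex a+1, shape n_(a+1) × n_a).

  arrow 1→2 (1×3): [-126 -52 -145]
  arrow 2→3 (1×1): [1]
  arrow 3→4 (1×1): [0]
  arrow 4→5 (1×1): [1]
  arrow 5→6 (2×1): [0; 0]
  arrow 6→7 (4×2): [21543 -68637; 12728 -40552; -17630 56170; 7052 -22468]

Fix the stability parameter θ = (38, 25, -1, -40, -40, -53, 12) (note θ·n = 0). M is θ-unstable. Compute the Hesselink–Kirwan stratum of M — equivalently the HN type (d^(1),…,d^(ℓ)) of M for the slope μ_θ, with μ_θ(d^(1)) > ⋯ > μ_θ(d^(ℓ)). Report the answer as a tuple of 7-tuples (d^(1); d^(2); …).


Barcode: M ≅ I[1,1]^2, I[1,3], I[4,5], I[6,6], I[6,7], I[7,7]^3. HN layers by μ_θ (5 steps, strictly decreasing):
  μ^(1)=38; μ^(2)=62/3; μ^(3)=12; μ^(4)=-40; μ^(5)=-53

((2, 0, 0, 0, 0, 0, 0); (1, 1, 1, 0, 0, 0, 0); (0, 0, 0, 0, 0, 0, 4); (0, 0, 0, 1, 1, 0, 0); (0, 0, 0, 0, 0, 2, 0))


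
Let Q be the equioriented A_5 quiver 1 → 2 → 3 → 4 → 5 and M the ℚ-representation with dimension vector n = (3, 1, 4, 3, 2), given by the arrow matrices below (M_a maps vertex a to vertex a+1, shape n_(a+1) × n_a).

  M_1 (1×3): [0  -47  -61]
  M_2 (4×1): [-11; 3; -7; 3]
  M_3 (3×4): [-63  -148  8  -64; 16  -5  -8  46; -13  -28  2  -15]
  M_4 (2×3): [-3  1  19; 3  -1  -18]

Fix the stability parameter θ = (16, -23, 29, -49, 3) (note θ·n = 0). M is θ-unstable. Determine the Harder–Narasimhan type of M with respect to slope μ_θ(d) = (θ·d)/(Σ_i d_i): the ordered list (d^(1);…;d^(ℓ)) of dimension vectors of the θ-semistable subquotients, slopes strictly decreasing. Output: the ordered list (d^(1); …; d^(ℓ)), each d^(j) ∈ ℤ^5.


Interval decomposition of M: I[1,1]^2, I[1,4], I[3,3], I[3,5]^2.
HN type (ℓ=5): μ^(1)=29; μ^(2)=16; μ^(3)=3; μ^(4)=-27/4; μ^(5)=-10

((0, 0, 1, 0, 0); (2, 0, 0, 0, 0); (0, 0, 0, 0, 2); (1, 1, 1, 1, 0); (0, 0, 2, 2, 0))


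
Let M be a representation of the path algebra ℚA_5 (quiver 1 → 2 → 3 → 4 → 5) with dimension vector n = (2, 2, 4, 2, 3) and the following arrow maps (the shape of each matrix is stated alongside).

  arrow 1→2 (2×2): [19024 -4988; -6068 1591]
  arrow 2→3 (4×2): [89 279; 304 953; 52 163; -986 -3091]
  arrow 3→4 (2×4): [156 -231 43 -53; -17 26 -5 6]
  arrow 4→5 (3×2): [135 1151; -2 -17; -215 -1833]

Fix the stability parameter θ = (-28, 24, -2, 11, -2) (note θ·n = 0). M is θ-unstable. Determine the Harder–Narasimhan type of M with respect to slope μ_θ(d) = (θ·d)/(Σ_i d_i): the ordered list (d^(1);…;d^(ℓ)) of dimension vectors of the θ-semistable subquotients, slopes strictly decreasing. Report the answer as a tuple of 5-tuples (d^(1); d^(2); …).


Interval decomposition of M: I[1,1], I[1,5], I[2,5], I[3,3]^2, I[5,5].
HN type (ℓ=3): μ^(1)=31/4; μ^(2)=-2; μ^(3)=-28

((0, 2, 2, 2, 2); (0, 0, 2, 0, 1); (2, 0, 0, 0, 0))


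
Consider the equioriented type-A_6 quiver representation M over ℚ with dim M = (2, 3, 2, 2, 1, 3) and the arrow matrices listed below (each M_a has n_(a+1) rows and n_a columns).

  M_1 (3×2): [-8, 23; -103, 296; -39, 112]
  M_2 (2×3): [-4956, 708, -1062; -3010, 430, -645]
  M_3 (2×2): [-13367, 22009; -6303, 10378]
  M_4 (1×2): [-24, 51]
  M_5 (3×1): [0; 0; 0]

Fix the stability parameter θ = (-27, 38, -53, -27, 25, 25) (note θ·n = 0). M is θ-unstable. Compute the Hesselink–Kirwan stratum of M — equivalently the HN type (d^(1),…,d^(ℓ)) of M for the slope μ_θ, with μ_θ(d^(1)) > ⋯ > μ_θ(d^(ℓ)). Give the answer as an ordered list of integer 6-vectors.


Interval decomposition of M: I[1,2], I[1,4], I[2,2], I[3,5], I[6,6]^3.
HN type (ℓ=5): μ^(1)=38; μ^(2)=25; μ^(3)=-14; μ^(4)=-27; μ^(5)=-53

((0, 2, 0, 0, 0, 0); (0, 0, 0, 0, 1, 3); (0, 1, 1, 1, 0, 0); (2, 0, 0, 1, 0, 0); (0, 0, 1, 0, 0, 0))


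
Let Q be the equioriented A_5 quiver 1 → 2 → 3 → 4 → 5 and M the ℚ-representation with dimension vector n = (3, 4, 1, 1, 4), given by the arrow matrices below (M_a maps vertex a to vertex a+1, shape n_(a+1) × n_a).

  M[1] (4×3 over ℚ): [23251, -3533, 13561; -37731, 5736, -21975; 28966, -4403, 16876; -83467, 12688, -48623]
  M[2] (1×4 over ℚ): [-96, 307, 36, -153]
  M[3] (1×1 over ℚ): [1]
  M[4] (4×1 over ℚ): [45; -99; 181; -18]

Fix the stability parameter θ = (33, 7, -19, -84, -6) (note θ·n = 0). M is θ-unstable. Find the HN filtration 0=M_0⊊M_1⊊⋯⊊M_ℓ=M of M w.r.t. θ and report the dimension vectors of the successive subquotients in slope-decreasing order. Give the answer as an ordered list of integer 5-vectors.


Barcode: M ≅ I[1,1], I[1,2], I[1,5], I[2,2]^2, I[5,5]^3. HN layers by μ_θ (5 steps, strictly decreasing):
  μ^(1)=33; μ^(2)=20; μ^(3)=7; μ^(4)=-6; μ^(5)=-63/4

((1, 0, 0, 0, 0); (1, 1, 0, 0, 0); (0, 2, 0, 0, 0); (0, 0, 0, 0, 4); (1, 1, 1, 1, 0))


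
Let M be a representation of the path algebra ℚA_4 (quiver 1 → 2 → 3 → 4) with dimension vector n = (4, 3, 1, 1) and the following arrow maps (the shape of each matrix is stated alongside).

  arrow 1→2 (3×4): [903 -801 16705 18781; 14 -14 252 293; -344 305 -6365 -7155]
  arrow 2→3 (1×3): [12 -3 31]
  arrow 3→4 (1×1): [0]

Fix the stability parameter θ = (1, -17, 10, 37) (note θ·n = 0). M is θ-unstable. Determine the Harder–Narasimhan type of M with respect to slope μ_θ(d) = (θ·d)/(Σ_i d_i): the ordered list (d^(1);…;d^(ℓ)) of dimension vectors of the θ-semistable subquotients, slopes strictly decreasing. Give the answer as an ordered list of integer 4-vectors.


Via rank(M_{q-1}∘⋯∘M_p): M ≅ I[1,1], I[1,2]^2, I[1,3], I[4,4].
μ_θ-semistable layers: μ^(1)=37; μ^(2)=10; μ^(3)=1; μ^(4)=-8

((0, 0, 0, 1); (0, 0, 1, 0); (1, 0, 0, 0); (3, 3, 0, 0))


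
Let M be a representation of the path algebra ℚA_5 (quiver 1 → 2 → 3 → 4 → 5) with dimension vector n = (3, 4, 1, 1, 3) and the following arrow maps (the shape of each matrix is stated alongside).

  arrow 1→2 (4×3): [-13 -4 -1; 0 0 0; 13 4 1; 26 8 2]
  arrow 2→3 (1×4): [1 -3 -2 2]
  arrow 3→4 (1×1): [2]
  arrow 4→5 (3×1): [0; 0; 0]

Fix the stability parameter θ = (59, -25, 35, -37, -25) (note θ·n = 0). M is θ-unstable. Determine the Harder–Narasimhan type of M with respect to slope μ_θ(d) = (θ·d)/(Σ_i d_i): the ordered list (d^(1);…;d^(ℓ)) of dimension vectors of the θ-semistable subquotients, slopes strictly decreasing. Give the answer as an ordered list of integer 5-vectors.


Via rank(M_{q-1}∘⋯∘M_p): M ≅ I[1,1]^2, I[1,4], I[2,2]^3, I[5,5]^3.
μ_θ-semistable layers: μ^(1)=59; μ^(2)=8; μ^(3)=-25

((2, 0, 0, 0, 0); (1, 1, 1, 1, 0); (0, 3, 0, 0, 3))


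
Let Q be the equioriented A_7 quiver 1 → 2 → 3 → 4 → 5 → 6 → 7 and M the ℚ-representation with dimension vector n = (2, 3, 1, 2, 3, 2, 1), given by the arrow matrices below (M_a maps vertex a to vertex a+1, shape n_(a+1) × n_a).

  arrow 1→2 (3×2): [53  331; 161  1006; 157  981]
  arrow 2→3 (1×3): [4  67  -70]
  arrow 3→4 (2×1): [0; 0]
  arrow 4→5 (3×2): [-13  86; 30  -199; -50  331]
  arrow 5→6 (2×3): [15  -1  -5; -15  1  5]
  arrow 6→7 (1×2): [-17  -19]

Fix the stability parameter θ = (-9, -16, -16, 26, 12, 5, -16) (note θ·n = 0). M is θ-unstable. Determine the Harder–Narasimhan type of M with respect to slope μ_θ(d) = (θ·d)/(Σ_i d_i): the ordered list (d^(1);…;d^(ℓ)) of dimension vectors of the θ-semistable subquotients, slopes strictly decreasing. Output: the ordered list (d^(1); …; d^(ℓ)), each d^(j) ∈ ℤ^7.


Barcode: M ≅ I[1,2], I[1,3], I[2,2], I[4,5], I[4,7], I[5,5], I[6,6]. HN layers by μ_θ (7 steps, strictly decreasing):
  μ^(1)=19; μ^(2)=12; μ^(3)=27/4; μ^(4)=5; μ^(5)=-25/2; μ^(6)=-41/3; μ^(7)=-16

((0, 0, 0, 1, 1, 0, 0); (0, 0, 0, 0, 1, 0, 0); (0, 0, 0, 1, 1, 1, 1); (0, 0, 0, 0, 0, 1, 0); (1, 1, 0, 0, 0, 0, 0); (1, 1, 1, 0, 0, 0, 0); (0, 1, 0, 0, 0, 0, 0))


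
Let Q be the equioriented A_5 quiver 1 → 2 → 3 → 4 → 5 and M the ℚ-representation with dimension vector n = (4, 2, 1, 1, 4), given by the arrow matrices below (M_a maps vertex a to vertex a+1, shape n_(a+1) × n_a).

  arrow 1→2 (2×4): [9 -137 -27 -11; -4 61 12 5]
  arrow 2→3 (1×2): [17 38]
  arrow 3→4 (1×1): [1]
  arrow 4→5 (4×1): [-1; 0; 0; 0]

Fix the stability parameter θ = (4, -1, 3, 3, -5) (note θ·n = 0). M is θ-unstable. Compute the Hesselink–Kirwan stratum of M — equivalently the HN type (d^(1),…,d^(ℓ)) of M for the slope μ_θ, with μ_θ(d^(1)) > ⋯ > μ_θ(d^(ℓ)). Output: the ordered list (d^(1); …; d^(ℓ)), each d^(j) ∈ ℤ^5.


Interval decomposition of M: I[1,1]^2, I[1,2], I[1,5], I[5,5]^3.
HN type (ℓ=4): μ^(1)=4; μ^(2)=3/2; μ^(3)=4/5; μ^(4)=-5

((2, 0, 0, 0, 0); (1, 1, 0, 0, 0); (1, 1, 1, 1, 1); (0, 0, 0, 0, 3))


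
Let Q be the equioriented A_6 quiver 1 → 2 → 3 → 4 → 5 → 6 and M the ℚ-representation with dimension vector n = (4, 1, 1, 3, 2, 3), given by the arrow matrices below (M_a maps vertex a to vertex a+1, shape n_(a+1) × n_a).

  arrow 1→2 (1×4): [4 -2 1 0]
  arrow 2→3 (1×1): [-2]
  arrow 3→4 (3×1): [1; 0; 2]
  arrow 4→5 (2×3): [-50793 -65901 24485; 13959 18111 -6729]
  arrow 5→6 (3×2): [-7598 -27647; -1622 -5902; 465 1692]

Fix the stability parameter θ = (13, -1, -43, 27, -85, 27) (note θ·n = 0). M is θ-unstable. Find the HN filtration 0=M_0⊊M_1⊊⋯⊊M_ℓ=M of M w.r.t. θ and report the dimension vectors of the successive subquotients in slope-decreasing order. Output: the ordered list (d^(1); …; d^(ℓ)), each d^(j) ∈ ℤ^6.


Barcode: M ≅ I[1,1]^3, I[1,6], I[4,4], I[4,6], I[6,6]. HN layers by μ_θ (4 steps, strictly decreasing):
  μ^(1)=27; μ^(2)=13; μ^(3)=-89/5; μ^(4)=-29

((0, 0, 0, 1, 0, 3); (3, 0, 0, 0, 0, 0); (1, 1, 1, 1, 1, 0); (0, 0, 0, 1, 1, 0))


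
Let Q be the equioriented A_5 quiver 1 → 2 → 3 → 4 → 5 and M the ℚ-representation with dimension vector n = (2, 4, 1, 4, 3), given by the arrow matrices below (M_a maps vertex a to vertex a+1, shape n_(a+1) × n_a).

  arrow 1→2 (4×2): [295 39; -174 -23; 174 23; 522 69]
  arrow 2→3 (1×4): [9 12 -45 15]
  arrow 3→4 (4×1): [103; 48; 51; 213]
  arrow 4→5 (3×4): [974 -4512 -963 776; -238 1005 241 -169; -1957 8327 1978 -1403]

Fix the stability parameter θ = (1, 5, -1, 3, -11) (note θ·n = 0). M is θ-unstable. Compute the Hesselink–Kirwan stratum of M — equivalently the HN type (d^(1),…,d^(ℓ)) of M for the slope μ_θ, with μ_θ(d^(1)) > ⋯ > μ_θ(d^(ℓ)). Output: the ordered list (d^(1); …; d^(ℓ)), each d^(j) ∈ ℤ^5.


Interval decomposition of M: I[1,2], I[1,5], I[2,2]^2, I[4,4], I[4,5]^2.
HN type (ℓ=5): μ^(1)=5; μ^(2)=3; μ^(3)=1; μ^(4)=-3/5; μ^(5)=-4

((0, 3, 0, 0, 0); (0, 0, 0, 1, 0); (1, 0, 0, 0, 0); (1, 1, 1, 1, 1); (0, 0, 0, 2, 2))


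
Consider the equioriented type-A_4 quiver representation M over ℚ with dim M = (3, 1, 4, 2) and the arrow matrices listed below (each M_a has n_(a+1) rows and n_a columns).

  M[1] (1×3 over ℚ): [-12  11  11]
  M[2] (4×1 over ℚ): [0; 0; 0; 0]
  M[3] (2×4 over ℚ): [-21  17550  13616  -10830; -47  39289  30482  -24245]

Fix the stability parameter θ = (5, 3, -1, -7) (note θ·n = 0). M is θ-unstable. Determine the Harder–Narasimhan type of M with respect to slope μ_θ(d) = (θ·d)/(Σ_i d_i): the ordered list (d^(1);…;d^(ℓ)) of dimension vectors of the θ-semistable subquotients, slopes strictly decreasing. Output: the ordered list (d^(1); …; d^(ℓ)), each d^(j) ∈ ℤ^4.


Via rank(M_{q-1}∘⋯∘M_p): M ≅ I[1,1]^2, I[1,2], I[3,3]^2, I[3,4]^2.
μ_θ-semistable layers: μ^(1)=5; μ^(2)=4; μ^(3)=-1; μ^(4)=-4

((2, 0, 0, 0); (1, 1, 0, 0); (0, 0, 2, 0); (0, 0, 2, 2))


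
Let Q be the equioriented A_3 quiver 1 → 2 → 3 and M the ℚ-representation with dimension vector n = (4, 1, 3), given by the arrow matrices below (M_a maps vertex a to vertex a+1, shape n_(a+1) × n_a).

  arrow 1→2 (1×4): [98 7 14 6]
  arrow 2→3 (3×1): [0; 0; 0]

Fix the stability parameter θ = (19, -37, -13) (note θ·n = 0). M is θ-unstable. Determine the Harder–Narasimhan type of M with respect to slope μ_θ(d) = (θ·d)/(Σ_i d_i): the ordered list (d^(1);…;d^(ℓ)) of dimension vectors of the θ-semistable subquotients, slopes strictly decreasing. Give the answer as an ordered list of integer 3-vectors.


Barcode: M ≅ I[1,1]^3, I[1,2], I[3,3]^3. HN layers by μ_θ (3 steps, strictly decreasing):
  μ^(1)=19; μ^(2)=-9; μ^(3)=-13

((3, 0, 0); (1, 1, 0); (0, 0, 3))


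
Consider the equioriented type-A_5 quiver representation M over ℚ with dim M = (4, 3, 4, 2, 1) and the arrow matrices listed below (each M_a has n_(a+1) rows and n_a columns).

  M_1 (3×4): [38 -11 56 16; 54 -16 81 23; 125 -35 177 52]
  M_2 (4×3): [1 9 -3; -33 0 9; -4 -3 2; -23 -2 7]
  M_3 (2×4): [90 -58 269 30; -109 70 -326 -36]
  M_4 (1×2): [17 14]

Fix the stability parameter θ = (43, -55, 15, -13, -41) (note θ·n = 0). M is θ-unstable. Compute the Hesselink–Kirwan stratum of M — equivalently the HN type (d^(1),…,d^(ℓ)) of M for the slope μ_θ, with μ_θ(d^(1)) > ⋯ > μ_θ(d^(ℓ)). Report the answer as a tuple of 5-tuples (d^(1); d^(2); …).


Via rank(M_{q-1}∘⋯∘M_p): M ≅ I[1,1], I[1,3], I[1,4], I[1,5], I[3,3].
μ_θ-semistable layers: μ^(1)=43; μ^(2)=15; μ^(3)=1; μ^(4)=-6; μ^(5)=-51/5

((1, 0, 0, 0, 0); (0, 0, 2, 0, 0); (0, 0, 1, 1, 0); (2, 2, 0, 0, 0); (1, 1, 1, 1, 1))


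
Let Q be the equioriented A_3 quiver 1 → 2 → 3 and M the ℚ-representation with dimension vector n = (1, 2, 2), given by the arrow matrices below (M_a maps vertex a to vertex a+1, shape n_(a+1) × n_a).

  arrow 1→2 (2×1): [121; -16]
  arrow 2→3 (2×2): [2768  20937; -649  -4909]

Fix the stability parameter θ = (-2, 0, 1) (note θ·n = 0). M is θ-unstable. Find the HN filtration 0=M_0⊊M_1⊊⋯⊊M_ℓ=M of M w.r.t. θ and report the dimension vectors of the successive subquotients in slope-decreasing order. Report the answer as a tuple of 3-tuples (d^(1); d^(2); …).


Via rank(M_{q-1}∘⋯∘M_p): M ≅ I[1,3], I[2,3].
μ_θ-semistable layers: μ^(1)=1; μ^(2)=0; μ^(3)=-2

((0, 0, 2); (0, 2, 0); (1, 0, 0))


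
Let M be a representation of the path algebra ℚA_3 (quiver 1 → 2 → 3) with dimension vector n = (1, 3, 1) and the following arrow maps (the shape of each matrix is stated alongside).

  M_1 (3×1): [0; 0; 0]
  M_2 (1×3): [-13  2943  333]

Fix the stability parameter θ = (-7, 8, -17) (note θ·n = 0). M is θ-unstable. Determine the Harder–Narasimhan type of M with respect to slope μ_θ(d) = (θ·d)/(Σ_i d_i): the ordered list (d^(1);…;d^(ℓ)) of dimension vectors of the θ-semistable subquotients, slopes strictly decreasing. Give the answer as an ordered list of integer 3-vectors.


Interval decomposition of M: I[1,1], I[2,2]^2, I[2,3].
HN type (ℓ=3): μ^(1)=8; μ^(2)=-9/2; μ^(3)=-7

((0, 2, 0); (0, 1, 1); (1, 0, 0))


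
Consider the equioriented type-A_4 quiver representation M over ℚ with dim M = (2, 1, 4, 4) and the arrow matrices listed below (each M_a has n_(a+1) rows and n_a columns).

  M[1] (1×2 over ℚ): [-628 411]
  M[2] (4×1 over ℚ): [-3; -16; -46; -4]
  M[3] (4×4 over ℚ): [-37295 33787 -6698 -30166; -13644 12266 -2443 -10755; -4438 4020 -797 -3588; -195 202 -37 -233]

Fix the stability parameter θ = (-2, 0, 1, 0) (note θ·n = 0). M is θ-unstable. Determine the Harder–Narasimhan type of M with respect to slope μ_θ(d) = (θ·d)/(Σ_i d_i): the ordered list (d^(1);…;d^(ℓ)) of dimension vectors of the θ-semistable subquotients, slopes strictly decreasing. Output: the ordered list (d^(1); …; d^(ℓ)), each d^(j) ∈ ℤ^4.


Via rank(M_{q-1}∘⋯∘M_p): M ≅ I[1,1], I[1,4], I[3,4]^3.
μ_θ-semistable layers: μ^(1)=1/2; μ^(2)=0; μ^(3)=-2

((0, 0, 4, 4); (0, 1, 0, 0); (2, 0, 0, 0))


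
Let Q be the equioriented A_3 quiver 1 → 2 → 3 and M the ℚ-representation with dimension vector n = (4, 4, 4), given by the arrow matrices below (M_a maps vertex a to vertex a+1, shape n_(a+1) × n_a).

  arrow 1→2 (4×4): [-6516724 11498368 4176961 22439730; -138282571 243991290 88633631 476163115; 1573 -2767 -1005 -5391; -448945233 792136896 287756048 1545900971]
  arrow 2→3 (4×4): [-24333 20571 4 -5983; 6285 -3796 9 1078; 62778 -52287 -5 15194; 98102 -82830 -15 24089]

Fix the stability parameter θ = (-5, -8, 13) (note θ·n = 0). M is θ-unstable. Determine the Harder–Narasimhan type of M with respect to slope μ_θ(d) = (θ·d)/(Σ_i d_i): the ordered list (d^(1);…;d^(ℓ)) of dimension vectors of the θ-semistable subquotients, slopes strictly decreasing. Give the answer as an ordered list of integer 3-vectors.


Via rank(M_{q-1}∘⋯∘M_p): M ≅ I[1,3]^4.
μ_θ-semistable layers: μ^(1)=13; μ^(2)=-13/2

((0, 0, 4); (4, 4, 0))


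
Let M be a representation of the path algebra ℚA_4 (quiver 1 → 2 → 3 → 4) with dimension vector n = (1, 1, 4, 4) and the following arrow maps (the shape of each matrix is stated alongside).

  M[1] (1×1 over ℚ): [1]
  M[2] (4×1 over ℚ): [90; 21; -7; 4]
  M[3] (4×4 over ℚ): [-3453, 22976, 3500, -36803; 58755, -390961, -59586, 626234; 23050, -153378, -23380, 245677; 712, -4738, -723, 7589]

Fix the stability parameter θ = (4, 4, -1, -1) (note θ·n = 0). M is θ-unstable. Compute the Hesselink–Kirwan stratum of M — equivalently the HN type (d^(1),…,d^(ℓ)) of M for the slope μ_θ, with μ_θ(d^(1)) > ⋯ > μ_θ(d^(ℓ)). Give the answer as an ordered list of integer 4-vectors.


Via rank(M_{q-1}∘⋯∘M_p): M ≅ I[1,4], I[3,4]^3.
μ_θ-semistable layers: μ^(1)=3/2; μ^(2)=-1

((1, 1, 1, 1); (0, 0, 3, 3))


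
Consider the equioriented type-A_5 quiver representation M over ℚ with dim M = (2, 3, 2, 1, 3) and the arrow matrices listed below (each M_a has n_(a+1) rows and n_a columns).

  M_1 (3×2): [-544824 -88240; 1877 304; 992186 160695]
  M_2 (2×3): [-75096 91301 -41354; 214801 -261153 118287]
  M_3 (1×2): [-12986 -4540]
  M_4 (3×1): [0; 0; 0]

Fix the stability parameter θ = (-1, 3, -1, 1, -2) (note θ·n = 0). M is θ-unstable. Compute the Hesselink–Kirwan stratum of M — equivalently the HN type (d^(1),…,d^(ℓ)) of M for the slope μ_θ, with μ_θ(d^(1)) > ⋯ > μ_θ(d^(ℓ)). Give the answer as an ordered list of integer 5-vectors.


Via rank(M_{q-1}∘⋯∘M_p): M ≅ I[1,3], I[1,4], I[2,2], I[5,5]^3.
μ_θ-semistable layers: μ^(1)=3; μ^(2)=1; μ^(3)=-1; μ^(4)=-2

((0, 1, 0, 0, 0); (0, 2, 2, 1, 0); (2, 0, 0, 0, 0); (0, 0, 0, 0, 3))


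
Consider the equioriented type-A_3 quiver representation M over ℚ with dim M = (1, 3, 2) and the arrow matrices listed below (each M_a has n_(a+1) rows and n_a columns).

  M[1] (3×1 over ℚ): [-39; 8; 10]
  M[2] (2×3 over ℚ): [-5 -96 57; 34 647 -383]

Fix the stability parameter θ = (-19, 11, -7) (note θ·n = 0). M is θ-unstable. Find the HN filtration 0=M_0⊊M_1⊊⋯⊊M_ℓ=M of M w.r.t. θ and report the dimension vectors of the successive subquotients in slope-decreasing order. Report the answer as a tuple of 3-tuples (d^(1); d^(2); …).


Interval decomposition of M: I[1,3], I[2,2], I[2,3].
HN type (ℓ=3): μ^(1)=11; μ^(2)=2; μ^(3)=-19

((0, 1, 0); (0, 2, 2); (1, 0, 0))


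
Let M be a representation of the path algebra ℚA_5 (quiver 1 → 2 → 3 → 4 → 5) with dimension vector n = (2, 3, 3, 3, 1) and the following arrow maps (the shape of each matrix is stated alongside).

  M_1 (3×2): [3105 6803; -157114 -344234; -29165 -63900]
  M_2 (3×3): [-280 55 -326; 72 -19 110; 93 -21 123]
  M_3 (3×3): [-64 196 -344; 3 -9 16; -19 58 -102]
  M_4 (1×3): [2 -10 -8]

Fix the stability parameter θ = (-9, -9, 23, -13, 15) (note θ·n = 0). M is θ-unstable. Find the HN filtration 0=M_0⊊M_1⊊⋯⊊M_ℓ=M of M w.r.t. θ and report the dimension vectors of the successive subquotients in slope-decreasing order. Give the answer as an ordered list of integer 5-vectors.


Via rank(M_{q-1}∘⋯∘M_p): M ≅ I[1,2], I[1,3], I[2,4], I[3,5], I[4,4].
μ_θ-semistable layers: μ^(1)=23; μ^(2)=15; μ^(3)=5; μ^(4)=-9; μ^(5)=-13

((0, 0, 1, 0, 0); (0, 0, 0, 0, 1); (0, 0, 2, 2, 0); (2, 3, 0, 0, 0); (0, 0, 0, 1, 0))


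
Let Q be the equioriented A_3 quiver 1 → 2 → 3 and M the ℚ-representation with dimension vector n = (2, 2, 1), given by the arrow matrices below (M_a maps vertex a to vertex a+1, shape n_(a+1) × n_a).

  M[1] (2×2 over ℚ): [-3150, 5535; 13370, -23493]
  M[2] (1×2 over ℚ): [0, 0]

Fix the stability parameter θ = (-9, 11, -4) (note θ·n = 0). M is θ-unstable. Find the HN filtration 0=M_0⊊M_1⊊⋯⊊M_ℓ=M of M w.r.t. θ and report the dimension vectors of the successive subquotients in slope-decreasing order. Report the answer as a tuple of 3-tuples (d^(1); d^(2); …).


Via rank(M_{q-1}∘⋯∘M_p): M ≅ I[1,1], I[1,2], I[2,2], I[3,3].
μ_θ-semistable layers: μ^(1)=11; μ^(2)=-4; μ^(3)=-9

((0, 2, 0); (0, 0, 1); (2, 0, 0))


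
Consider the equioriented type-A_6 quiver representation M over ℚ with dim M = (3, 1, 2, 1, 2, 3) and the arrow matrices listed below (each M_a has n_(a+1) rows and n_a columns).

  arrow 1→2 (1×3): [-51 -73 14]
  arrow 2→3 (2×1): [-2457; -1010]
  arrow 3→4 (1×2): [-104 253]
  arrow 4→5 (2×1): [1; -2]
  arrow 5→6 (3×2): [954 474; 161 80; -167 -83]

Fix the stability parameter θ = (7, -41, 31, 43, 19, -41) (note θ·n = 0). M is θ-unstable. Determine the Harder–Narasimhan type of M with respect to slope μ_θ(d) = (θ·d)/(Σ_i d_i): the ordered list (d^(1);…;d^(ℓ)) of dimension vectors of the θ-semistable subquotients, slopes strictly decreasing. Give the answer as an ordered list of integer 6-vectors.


Barcode: M ≅ I[1,1]^2, I[1,6], I[3,3], I[5,6], I[6,6]. HN layers by μ_θ (6 steps, strictly decreasing):
  μ^(1)=31; μ^(2)=13; μ^(3)=7; μ^(4)=-11; μ^(5)=-17; μ^(6)=-41

((0, 0, 1, 0, 0, 0); (0, 0, 1, 1, 1, 1); (2, 0, 0, 0, 0, 0); (0, 0, 0, 0, 1, 1); (1, 1, 0, 0, 0, 0); (0, 0, 0, 0, 0, 1))


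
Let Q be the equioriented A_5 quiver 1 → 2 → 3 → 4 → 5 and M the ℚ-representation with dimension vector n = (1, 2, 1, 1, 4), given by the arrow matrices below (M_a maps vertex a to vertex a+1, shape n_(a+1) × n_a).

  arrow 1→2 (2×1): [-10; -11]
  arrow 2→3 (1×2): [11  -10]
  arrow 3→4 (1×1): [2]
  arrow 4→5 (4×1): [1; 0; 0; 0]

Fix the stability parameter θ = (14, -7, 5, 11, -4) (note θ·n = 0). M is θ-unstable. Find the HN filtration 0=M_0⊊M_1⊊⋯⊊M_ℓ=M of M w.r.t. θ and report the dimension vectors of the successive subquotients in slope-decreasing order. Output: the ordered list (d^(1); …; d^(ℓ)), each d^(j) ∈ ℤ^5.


Interval decomposition of M: I[1,2], I[2,5], I[5,5]^3.
HN type (ℓ=4): μ^(1)=4; μ^(2)=7/2; μ^(3)=-4; μ^(4)=-7

((0, 0, 1, 1, 1); (1, 1, 0, 0, 0); (0, 0, 0, 0, 3); (0, 1, 0, 0, 0))


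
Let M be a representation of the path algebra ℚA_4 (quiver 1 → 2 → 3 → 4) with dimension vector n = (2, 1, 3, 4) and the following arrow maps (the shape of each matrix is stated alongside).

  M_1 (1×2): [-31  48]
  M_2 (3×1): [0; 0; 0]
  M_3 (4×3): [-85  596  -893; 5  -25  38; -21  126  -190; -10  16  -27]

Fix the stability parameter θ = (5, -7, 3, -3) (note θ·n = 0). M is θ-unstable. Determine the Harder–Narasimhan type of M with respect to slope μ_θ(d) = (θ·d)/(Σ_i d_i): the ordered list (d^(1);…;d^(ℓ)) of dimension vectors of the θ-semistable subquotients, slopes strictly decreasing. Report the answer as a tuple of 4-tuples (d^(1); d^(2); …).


Via rank(M_{q-1}∘⋯∘M_p): M ≅ I[1,1], I[1,2], I[3,4]^3, I[4,4].
μ_θ-semistable layers: μ^(1)=5; μ^(2)=0; μ^(3)=-1; μ^(4)=-3

((1, 0, 0, 0); (0, 0, 3, 3); (1, 1, 0, 0); (0, 0, 0, 1))


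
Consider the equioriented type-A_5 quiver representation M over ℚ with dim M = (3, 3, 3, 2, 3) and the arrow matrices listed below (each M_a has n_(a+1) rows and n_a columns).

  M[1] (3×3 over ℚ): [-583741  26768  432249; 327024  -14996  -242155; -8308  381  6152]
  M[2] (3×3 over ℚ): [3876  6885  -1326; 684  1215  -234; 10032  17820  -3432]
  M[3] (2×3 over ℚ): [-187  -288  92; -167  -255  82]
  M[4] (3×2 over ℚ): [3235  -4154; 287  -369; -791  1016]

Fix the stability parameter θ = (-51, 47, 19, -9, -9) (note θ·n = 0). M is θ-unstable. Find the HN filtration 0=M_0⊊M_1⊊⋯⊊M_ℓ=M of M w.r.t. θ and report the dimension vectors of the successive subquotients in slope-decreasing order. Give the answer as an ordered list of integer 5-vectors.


Interval decomposition of M: I[1,2]^2, I[1,5], I[3,3], I[3,5], I[5,5].
HN type (ℓ=6): μ^(1)=47; μ^(2)=19; μ^(3)=12; μ^(4)=1/3; μ^(5)=-9; μ^(6)=-51

((0, 2, 0, 0, 0); (0, 0, 1, 0, 0); (0, 1, 1, 1, 1); (0, 0, 1, 1, 1); (0, 0, 0, 0, 1); (3, 0, 0, 0, 0))


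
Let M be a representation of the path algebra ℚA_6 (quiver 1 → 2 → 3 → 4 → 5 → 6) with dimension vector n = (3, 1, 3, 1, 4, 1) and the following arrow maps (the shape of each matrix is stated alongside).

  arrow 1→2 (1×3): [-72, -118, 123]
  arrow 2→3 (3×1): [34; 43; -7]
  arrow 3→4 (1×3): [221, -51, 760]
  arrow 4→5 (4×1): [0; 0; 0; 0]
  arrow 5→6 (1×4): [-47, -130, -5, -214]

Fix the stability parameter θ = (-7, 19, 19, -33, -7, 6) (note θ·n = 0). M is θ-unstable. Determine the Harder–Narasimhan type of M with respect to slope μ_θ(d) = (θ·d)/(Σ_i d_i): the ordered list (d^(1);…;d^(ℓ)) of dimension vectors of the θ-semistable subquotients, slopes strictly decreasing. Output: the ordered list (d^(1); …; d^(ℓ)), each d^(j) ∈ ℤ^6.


Interval decomposition of M: I[1,1]^2, I[1,4], I[3,3]^2, I[5,5]^3, I[5,6].
HN type (ℓ=4): μ^(1)=19; μ^(2)=6; μ^(3)=5/3; μ^(4)=-7

((0, 0, 2, 0, 0, 0); (0, 0, 0, 0, 0, 1); (0, 1, 1, 1, 0, 0); (3, 0, 0, 0, 4, 0))


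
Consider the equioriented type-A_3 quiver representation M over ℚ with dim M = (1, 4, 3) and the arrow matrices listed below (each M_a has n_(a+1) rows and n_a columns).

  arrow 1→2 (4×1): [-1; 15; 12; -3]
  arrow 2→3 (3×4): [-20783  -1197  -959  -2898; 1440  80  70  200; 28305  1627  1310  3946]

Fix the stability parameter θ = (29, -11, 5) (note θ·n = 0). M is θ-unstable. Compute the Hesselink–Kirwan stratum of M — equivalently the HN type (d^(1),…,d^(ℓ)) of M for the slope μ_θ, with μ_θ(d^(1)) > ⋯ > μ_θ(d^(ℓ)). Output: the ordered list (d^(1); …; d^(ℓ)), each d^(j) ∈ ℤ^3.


Barcode: M ≅ I[1,3], I[2,2]^2, I[2,3], I[3,3]. HN layers by μ_θ (3 steps, strictly decreasing):
  μ^(1)=23/3; μ^(2)=5; μ^(3)=-11

((1, 1, 1); (0, 0, 2); (0, 3, 0))


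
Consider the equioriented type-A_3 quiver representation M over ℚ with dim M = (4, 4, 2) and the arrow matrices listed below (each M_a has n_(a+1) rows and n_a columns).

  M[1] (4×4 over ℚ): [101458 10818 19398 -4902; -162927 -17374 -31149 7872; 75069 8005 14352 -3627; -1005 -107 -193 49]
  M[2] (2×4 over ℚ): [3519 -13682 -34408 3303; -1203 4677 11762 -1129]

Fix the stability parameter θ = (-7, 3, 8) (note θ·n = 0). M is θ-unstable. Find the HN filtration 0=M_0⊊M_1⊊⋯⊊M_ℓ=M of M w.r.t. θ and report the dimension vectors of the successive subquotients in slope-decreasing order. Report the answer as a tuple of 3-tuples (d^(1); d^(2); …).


Barcode: M ≅ I[1,2]^2, I[1,3]^2. HN layers by μ_θ (3 steps, strictly decreasing):
  μ^(1)=8; μ^(2)=3; μ^(3)=-7

((0, 0, 2); (0, 4, 0); (4, 0, 0))


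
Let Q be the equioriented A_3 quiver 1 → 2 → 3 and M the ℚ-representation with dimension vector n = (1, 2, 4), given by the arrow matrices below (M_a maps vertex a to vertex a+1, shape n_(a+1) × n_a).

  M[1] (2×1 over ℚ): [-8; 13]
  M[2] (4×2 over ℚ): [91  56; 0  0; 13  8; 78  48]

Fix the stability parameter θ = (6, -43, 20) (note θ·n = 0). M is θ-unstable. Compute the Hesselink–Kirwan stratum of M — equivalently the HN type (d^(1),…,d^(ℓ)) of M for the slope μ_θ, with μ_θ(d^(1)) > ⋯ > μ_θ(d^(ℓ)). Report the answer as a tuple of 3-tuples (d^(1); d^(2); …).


Via rank(M_{q-1}∘⋯∘M_p): M ≅ I[1,2], I[2,3], I[3,3]^3.
μ_θ-semistable layers: μ^(1)=20; μ^(2)=-37/2; μ^(3)=-43

((0, 0, 4); (1, 1, 0); (0, 1, 0))


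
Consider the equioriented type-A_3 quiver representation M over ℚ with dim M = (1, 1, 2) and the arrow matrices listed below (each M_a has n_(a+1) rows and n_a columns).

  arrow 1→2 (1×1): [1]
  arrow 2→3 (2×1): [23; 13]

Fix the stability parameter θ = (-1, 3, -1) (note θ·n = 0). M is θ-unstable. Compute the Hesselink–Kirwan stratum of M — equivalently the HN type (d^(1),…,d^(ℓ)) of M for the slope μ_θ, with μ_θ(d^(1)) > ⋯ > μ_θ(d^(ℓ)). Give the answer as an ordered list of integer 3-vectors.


Via rank(M_{q-1}∘⋯∘M_p): M ≅ I[1,3], I[3,3].
μ_θ-semistable layers: μ^(1)=1; μ^(2)=-1

((0, 1, 1); (1, 0, 1))


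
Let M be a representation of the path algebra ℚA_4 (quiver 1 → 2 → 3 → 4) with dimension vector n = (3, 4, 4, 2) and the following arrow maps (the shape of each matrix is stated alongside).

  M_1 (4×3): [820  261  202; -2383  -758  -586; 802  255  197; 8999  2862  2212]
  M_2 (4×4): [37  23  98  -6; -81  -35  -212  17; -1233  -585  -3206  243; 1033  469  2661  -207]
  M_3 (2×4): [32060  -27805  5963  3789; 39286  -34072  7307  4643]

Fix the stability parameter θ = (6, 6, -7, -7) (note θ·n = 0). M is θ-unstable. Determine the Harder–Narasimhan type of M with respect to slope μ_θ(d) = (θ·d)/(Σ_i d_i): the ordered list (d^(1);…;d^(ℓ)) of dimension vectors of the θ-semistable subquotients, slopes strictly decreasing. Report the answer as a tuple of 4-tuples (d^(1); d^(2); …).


Barcode: M ≅ I[1,3], I[1,4]^2, I[2,3]. HN layers by μ_θ (2 steps, strictly decreasing):
  μ^(1)=5/3; μ^(2)=-1/2

((1, 1, 1, 0); (2, 3, 3, 2))


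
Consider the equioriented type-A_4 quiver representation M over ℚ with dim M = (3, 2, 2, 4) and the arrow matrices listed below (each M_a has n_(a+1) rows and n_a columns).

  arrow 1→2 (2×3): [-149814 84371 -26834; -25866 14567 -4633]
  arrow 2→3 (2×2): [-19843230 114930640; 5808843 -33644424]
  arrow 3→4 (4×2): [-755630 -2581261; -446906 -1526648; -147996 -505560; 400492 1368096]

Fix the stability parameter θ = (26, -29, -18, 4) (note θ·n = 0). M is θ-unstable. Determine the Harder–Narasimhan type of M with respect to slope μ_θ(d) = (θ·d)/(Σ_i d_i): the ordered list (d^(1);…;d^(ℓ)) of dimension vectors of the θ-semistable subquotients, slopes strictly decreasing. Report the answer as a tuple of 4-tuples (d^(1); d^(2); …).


Interval decomposition of M: I[1,1], I[1,2], I[1,4], I[3,4], I[4,4]^2.
HN type (ℓ=5): μ^(1)=26; μ^(2)=4; μ^(3)=-3/2; μ^(4)=-7; μ^(5)=-18

((1, 0, 0, 0); (0, 0, 0, 4); (1, 1, 0, 0); (1, 1, 1, 0); (0, 0, 1, 0))


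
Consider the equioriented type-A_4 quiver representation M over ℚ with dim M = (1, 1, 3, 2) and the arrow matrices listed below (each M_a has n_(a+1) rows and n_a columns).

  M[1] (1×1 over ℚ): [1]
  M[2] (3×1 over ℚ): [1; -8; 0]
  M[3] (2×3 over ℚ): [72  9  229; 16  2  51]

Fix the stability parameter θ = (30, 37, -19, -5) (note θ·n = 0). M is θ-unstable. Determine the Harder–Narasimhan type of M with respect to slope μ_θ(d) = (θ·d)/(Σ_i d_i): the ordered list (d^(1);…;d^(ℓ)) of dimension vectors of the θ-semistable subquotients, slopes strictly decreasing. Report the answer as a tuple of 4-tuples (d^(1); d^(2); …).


Interval decomposition of M: I[1,3], I[3,4]^2.
HN type (ℓ=3): μ^(1)=16; μ^(2)=-5; μ^(3)=-19

((1, 1, 1, 0); (0, 0, 0, 2); (0, 0, 2, 0))


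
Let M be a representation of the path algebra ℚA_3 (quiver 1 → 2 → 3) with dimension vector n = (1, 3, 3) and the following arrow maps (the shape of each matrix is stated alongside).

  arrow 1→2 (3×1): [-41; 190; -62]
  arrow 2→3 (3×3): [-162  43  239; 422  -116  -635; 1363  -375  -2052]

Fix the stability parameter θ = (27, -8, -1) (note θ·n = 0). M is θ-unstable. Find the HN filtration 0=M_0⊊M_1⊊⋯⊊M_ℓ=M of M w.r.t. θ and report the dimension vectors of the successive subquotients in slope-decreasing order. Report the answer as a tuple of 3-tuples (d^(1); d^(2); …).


Via rank(M_{q-1}∘⋯∘M_p): M ≅ I[1,3], I[2,3]^2.
μ_θ-semistable layers: μ^(1)=6; μ^(2)=-1; μ^(3)=-8

((1, 1, 1); (0, 0, 2); (0, 2, 0))


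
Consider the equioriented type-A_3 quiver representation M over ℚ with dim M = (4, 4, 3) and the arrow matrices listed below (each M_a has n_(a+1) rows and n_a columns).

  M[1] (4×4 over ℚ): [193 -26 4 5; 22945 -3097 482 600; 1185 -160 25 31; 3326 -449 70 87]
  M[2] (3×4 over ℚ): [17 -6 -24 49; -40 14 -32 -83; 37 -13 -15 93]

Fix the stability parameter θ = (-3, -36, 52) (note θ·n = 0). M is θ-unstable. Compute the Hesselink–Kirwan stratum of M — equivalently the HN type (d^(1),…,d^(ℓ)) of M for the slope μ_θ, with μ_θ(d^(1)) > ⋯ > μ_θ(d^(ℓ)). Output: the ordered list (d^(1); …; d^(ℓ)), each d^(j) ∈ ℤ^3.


Via rank(M_{q-1}∘⋯∘M_p): M ≅ I[1,1], I[1,3]^3, I[2,2].
μ_θ-semistable layers: μ^(1)=52; μ^(2)=-3; μ^(3)=-39/2; μ^(4)=-36

((0, 0, 3); (1, 0, 0); (3, 3, 0); (0, 1, 0))


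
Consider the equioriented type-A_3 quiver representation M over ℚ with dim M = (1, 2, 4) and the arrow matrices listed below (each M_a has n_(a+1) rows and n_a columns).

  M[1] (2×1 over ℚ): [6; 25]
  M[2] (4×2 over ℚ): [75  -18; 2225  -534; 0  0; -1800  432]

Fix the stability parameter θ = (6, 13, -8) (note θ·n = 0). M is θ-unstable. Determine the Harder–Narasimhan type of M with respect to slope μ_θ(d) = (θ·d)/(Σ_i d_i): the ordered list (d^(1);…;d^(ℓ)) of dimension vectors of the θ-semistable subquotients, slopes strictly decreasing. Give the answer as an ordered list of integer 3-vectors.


Interval decomposition of M: I[1,2], I[2,3], I[3,3]^3.
HN type (ℓ=4): μ^(1)=13; μ^(2)=6; μ^(3)=5/2; μ^(4)=-8

((0, 1, 0); (1, 0, 0); (0, 1, 1); (0, 0, 3))


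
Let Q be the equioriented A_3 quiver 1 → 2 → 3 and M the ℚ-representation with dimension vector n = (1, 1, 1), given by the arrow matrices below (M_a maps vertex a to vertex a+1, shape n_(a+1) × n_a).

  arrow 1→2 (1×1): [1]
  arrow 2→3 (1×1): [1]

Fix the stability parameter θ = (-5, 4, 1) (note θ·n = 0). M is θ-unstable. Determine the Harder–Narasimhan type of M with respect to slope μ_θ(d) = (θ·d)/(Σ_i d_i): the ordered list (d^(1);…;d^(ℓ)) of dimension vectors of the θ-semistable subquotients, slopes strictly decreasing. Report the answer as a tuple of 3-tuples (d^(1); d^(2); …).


Barcode: M ≅ I[1,3]. HN layers by μ_θ (2 steps, strictly decreasing):
  μ^(1)=5/2; μ^(2)=-5

((0, 1, 1); (1, 0, 0))


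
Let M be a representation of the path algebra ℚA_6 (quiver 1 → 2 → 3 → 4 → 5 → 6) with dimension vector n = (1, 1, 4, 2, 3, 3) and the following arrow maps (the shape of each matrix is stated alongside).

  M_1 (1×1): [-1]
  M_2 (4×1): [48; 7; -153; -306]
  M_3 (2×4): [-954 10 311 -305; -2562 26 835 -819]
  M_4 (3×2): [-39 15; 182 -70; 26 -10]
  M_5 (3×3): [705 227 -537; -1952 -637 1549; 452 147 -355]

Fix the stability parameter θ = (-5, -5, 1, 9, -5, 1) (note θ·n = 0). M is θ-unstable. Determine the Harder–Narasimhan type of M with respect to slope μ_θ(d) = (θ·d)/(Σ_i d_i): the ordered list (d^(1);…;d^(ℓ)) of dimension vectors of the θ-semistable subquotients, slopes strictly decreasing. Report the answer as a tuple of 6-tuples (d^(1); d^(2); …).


Barcode: M ≅ I[1,4], I[3,3]^2, I[3,6], I[5,6]^2. HN layers by μ_θ (4 steps, strictly decreasing):
  μ^(1)=9; μ^(2)=5/3; μ^(3)=1; μ^(4)=-5

((0, 0, 0, 1, 0, 0); (0, 0, 0, 1, 1, 1); (0, 0, 4, 0, 0, 2); (1, 1, 0, 0, 2, 0))


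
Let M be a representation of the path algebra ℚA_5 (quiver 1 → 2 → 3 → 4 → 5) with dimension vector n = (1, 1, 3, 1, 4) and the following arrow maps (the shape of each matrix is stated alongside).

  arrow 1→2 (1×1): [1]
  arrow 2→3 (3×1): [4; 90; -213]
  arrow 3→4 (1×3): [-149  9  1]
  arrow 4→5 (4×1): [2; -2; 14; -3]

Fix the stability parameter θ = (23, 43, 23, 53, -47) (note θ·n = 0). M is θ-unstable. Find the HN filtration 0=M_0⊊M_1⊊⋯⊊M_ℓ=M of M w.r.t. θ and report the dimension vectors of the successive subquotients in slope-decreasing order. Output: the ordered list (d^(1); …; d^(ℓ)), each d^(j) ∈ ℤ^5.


Via rank(M_{q-1}∘⋯∘M_p): M ≅ I[1,5], I[3,3]^2, I[5,5]^3.
μ_θ-semistable layers: μ^(1)=23; μ^(2)=19; μ^(3)=-47

((0, 0, 2, 0, 0); (1, 1, 1, 1, 1); (0, 0, 0, 0, 3))
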